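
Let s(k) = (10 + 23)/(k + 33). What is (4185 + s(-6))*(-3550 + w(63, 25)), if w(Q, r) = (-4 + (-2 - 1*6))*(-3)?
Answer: -132393464/9 ≈ -1.4710e+7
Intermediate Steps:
s(k) = 33/(33 + k)
w(Q, r) = 36 (w(Q, r) = (-4 + (-2 - 6))*(-3) = (-4 - 8)*(-3) = -12*(-3) = 36)
(4185 + s(-6))*(-3550 + w(63, 25)) = (4185 + 33/(33 - 6))*(-3550 + 36) = (4185 + 33/27)*(-3514) = (4185 + 33*(1/27))*(-3514) = (4185 + 11/9)*(-3514) = (37676/9)*(-3514) = -132393464/9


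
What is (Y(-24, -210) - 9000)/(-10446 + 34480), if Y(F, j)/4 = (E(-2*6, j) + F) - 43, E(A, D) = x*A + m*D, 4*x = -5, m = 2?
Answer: -5444/12017 ≈ -0.45302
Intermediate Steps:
x = -5/4 (x = (¼)*(-5) = -5/4 ≈ -1.2500)
E(A, D) = 2*D - 5*A/4 (E(A, D) = -5*A/4 + 2*D = 2*D - 5*A/4)
Y(F, j) = -112 + 4*F + 8*j (Y(F, j) = 4*(((2*j - (-5)*6/2) + F) - 43) = 4*(((2*j - 5/4*(-12)) + F) - 43) = 4*(((2*j + 15) + F) - 43) = 4*(((15 + 2*j) + F) - 43) = 4*((15 + F + 2*j) - 43) = 4*(-28 + F + 2*j) = -112 + 4*F + 8*j)
(Y(-24, -210) - 9000)/(-10446 + 34480) = ((-112 + 4*(-24) + 8*(-210)) - 9000)/(-10446 + 34480) = ((-112 - 96 - 1680) - 9000)/24034 = (-1888 - 9000)*(1/24034) = -10888*1/24034 = -5444/12017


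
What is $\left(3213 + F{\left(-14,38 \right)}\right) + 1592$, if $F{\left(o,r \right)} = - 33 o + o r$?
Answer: $4735$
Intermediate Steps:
$\left(3213 + F{\left(-14,38 \right)}\right) + 1592 = \left(3213 - 14 \left(-33 + 38\right)\right) + 1592 = \left(3213 - 70\right) + 1592 = 3143 + 1592 = 4735$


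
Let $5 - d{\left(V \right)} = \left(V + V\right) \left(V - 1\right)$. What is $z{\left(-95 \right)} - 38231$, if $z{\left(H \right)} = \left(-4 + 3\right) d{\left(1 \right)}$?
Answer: $-38236$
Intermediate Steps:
$d{\left(V \right)} = 5 - 2 V \left(-1 + V\right)$ ($d{\left(V \right)} = 5 - \left(V + V\right) \left(V - 1\right) = 5 - 2 V \left(-1 + V\right)$)
$z{\left(H \right)} = -5$ ($z{\left(H \right)} = \left(-4 + 3\right) \left(5 - 2 \cdot 1^{2} + 2 \cdot 1\right) = - (5 - 2 + 2) = \left(-1\right) 5 = -5$)
$z{\left(-95 \right)} - 38231 = -5 - 38231 = -38236$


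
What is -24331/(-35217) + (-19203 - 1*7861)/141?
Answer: -316560739/1655199 ≈ -191.25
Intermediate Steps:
-24331/(-35217) + (-19203 - 1*7861)/141 = -24331*(-1/35217) + (-19203 - 7861)*(1/141) = 24331/35217 - 27064*1/141 = 24331/35217 - 27064/141 = -316560739/1655199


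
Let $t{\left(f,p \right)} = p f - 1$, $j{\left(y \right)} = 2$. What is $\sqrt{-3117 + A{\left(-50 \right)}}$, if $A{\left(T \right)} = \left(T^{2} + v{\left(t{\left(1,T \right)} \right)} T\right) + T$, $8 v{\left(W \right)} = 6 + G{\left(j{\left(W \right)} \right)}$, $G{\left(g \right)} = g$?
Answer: $i \sqrt{717} \approx 26.777 i$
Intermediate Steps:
$t{\left(f,p \right)} = -1 + f p$ ($t{\left(f,p \right)} = f p - 1 = -1 + f p$)
$v{\left(W \right)} = 1$ ($v{\left(W \right)} = \frac{6 + 2}{8} = \frac{1}{8} \cdot 8 = 1$)
$A{\left(T \right)} = T^{2} + 2 T$ ($A{\left(T \right)} = \left(T^{2} + 1 T\right) + T = \left(T^{2} + T\right) + T = \left(T + T^{2}\right) + T = T^{2} + 2 T$)
$\sqrt{-3117 + A{\left(-50 \right)}} = \sqrt{-3117 - 50 \left(2 - 50\right)} = \sqrt{-3117 - -2400} = \sqrt{-3117 + 2400} = \sqrt{-717} = i \sqrt{717}$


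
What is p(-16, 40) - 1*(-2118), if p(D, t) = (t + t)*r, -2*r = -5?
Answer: 2318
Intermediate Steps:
r = 5/2 (r = -½*(-5) = 5/2 ≈ 2.5000)
p(D, t) = 5*t (p(D, t) = (t + t)*(5/2) = (2*t)*(5/2) = 5*t)
p(-16, 40) - 1*(-2118) = 5*40 - 1*(-2118) = 200 + 2118 = 2318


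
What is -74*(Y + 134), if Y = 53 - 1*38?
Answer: -11026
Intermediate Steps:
Y = 15 (Y = 53 - 38 = 15)
-74*(Y + 134) = -74*(15 + 134) = -74*149 = -11026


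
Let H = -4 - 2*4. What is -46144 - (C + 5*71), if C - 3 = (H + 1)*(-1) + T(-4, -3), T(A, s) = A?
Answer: -46509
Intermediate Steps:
H = -12 (H = -4 - 8 = -12)
C = 10 (C = 3 + ((-12 + 1)*(-1) - 4) = 3 + (-11*(-1) - 4) = 3 + (11 - 4) = 3 + 7 = 10)
-46144 - (C + 5*71) = -46144 - (10 + 5*71) = -46144 - (10 + 355) = -46144 - 1*365 = -46144 - 365 = -46509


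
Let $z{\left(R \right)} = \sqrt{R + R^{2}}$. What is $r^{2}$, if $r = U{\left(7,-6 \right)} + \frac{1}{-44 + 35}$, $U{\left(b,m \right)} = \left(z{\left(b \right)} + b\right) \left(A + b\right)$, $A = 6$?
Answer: $\frac{1435708}{81} + \frac{42536 \sqrt{14}}{9} \approx 35409.0$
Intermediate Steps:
$U{\left(b,m \right)} = \left(6 + b\right) \left(b + \sqrt{b \left(1 + b\right)}\right)$ ($U{\left(b,m \right)} = \left(\sqrt{b \left(1 + b\right)} + b\right) \left(6 + b\right) = \left(b + \sqrt{b \left(1 + b\right)}\right) \left(6 + b\right) = \left(6 + b\right) \left(b + \sqrt{b \left(1 + b\right)}\right)$)
$r = \frac{818}{9} + 26 \sqrt{14}$ ($r = \left(7^{2} + 6 \cdot 7 + 6 \sqrt{7 \left(1 + 7\right)} + 7 \sqrt{7 \left(1 + 7\right)}\right) + \frac{1}{-44 + 35} = \left(49 + 42 + 6 \sqrt{7 \cdot 8} + 7 \sqrt{7 \cdot 8}\right) + \frac{1}{-9} = \left(49 + 42 + 6 \sqrt{56} + 7 \sqrt{56}\right) - \frac{1}{9} = \left(49 + 42 + 6 \cdot 2 \sqrt{14} + 7 \cdot 2 \sqrt{14}\right) - \frac{1}{9} = \left(49 + 42 + 12 \sqrt{14} + 14 \sqrt{14}\right) - \frac{1}{9} = \left(91 + 26 \sqrt{14}\right) - \frac{1}{9} = \frac{818}{9} + 26 \sqrt{14} \approx 188.17$)
$r^{2} = \left(\frac{818}{9} + 26 \sqrt{14}\right)^{2}$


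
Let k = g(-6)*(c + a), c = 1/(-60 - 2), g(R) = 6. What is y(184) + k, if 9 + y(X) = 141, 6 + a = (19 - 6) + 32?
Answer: 11343/31 ≈ 365.90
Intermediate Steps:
c = -1/62 (c = 1/(-62) = -1/62 ≈ -0.016129)
a = 39 (a = -6 + ((19 - 6) + 32) = -6 + (13 + 32) = -6 + 45 = 39)
y(X) = 132 (y(X) = -9 + 141 = 132)
k = 7251/31 (k = 6*(-1/62 + 39) = 6*(2417/62) = 7251/31 ≈ 233.90)
y(184) + k = 132 + 7251/31 = 11343/31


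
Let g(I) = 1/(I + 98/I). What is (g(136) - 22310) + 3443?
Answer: -175406431/9297 ≈ -18867.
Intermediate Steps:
(g(136) - 22310) + 3443 = (136/(98 + 136²) - 22310) + 3443 = (136/(98 + 18496) - 22310) + 3443 = (136/18594 - 22310) + 3443 = (136*(1/18594) - 22310) + 3443 = (68/9297 - 22310) + 3443 = -207416002/9297 + 3443 = -175406431/9297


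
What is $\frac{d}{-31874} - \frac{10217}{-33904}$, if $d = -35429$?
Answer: $\frac{763420737}{540328048} \approx 1.4129$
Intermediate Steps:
$\frac{d}{-31874} - \frac{10217}{-33904} = - \frac{35429}{-31874} - \frac{10217}{-33904} = \left(-35429\right) \left(- \frac{1}{31874}\right) - - \frac{10217}{33904} = \frac{35429}{31874} + \frac{10217}{33904} = \frac{763420737}{540328048}$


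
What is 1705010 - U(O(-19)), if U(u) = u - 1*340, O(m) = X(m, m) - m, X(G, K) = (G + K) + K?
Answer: 1705388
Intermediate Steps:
X(G, K) = G + 2*K
O(m) = 2*m (O(m) = (m + 2*m) - m = 3*m - m = 2*m)
U(u) = -340 + u (U(u) = u - 340 = -340 + u)
1705010 - U(O(-19)) = 1705010 - (-340 + 2*(-19)) = 1705010 - (-340 - 38) = 1705010 - 1*(-378) = 1705010 + 378 = 1705388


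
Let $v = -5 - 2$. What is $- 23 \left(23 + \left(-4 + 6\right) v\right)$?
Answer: $-207$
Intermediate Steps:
$v = -7$ ($v = -5 - 2 = -7$)
$- 23 \left(23 + \left(-4 + 6\right) v\right) = - 23 \left(23 + \left(-4 + 6\right) \left(-7\right)\right) = - 23 \left(23 + 2 \left(-7\right)\right) = - 23 \left(23 - 14\right) = \left(-23\right) 9 = -207$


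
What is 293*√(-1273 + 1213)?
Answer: 586*I*√15 ≈ 2269.6*I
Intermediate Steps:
293*√(-1273 + 1213) = 293*√(-60) = 293*(2*I*√15) = 586*I*√15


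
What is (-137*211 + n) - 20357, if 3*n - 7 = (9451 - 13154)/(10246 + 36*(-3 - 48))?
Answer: -414291851/8410 ≈ -49262.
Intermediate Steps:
n = 18389/8410 (n = 7/3 + ((9451 - 13154)/(10246 + 36*(-3 - 48)))/3 = 7/3 + (-3703/(10246 + 36*(-51)))/3 = 7/3 + (-3703/(10246 - 1836))/3 = 7/3 + (-3703/8410)/3 = 7/3 + (-3703*1/8410)/3 = 7/3 + (⅓)*(-3703/8410) = 7/3 - 3703/25230 = 18389/8410 ≈ 2.1866)
(-137*211 + n) - 20357 = (-137*211 + 18389/8410) - 20357 = (-28907 + 18389/8410) - 20357 = -243089481/8410 - 20357 = -414291851/8410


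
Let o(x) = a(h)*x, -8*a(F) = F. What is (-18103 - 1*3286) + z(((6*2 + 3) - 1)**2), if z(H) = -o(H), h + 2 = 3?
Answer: -42729/2 ≈ -21365.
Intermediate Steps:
h = 1 (h = -2 + 3 = 1)
a(F) = -F/8
o(x) = -x/8 (o(x) = (-1/8*1)*x = -x/8)
z(H) = H/8 (z(H) = -(-1)*H/8 = H/8)
(-18103 - 1*3286) + z(((6*2 + 3) - 1)**2) = (-18103 - 1*3286) + ((6*2 + 3) - 1)**2/8 = (-18103 - 3286) + ((12 + 3) - 1)**2/8 = -21389 + (15 - 1)**2/8 = -21389 + (1/8)*14**2 = -21389 + (1/8)*196 = -21389 + 49/2 = -42729/2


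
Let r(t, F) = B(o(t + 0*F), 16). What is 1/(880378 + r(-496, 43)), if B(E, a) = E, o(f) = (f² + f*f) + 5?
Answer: 1/1372415 ≈ 7.2864e-7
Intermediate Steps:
o(f) = 5 + 2*f² (o(f) = (f² + f²) + 5 = 2*f² + 5 = 5 + 2*f²)
r(t, F) = 5 + 2*t² (r(t, F) = 5 + 2*(t + 0*F)² = 5 + 2*(t + 0)² = 5 + 2*t²)
1/(880378 + r(-496, 43)) = 1/(880378 + (5 + 2*(-496)²)) = 1/(880378 + (5 + 2*246016)) = 1/(880378 + (5 + 492032)) = 1/(880378 + 492037) = 1/1372415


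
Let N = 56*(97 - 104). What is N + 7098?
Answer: 6706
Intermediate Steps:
N = -392 (N = 56*(-7) = -392)
N + 7098 = -392 + 7098 = 6706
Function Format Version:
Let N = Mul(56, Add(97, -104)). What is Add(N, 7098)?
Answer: 6706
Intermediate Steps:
N = -392 (N = Mul(56, -7) = -392)
Add(N, 7098) = Add(-392, 7098) = 6706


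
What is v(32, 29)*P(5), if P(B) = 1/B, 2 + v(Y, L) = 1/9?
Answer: -17/45 ≈ -0.37778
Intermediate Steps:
v(Y, L) = -17/9 (v(Y, L) = -2 + 1/9 = -2 + ⅑ = -17/9)
v(32, 29)*P(5) = -17/9/5 = -17/9*⅕ = -17/45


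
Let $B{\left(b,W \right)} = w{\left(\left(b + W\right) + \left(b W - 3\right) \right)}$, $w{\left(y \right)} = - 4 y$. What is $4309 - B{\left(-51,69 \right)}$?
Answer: $-9707$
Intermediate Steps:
$B{\left(b,W \right)} = 12 - 4 W - 4 b - 4 W b$ ($B{\left(b,W \right)} = - 4 \left(\left(b + W\right) + \left(b W - 3\right)\right) = - 4 \left(\left(W + b\right) + \left(W b - 3\right)\right) = - 4 \left(\left(W + b\right) + \left(-3 + W b\right)\right) = - 4 \left(-3 + W + b + W b\right) = 12 - 4 W - 4 b - 4 W b$)
$4309 - B{\left(-51,69 \right)} = 4309 - \left(12 - 276 - -204 - 276 \left(-51\right)\right) = 4309 - \left(12 - 276 + 204 + 14076\right) = 4309 - 14016 = -9707$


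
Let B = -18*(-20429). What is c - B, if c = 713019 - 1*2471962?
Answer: -2126665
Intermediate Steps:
c = -1758943 (c = 713019 - 2471962 = -1758943)
B = 367722
c - B = -1758943 - 1*367722 = -1758943 - 367722 = -2126665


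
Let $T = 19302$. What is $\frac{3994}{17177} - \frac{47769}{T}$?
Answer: $- \frac{247811975}{110516818} \approx -2.2423$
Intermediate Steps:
$\frac{3994}{17177} - \frac{47769}{T} = \frac{3994}{17177} - \frac{47769}{19302} = 3994 \cdot \frac{1}{17177} - \frac{15923}{6434} = \frac{3994}{17177} - \frac{15923}{6434} = - \frac{247811975}{110516818}$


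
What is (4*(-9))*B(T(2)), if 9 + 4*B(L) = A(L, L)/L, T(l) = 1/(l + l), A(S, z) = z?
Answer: 72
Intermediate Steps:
T(l) = 1/(2*l)
B(L) = -2 (B(L) = -9/4 + (L/L)/4 = -9/4 + (¼)*1 = -9/4 + ¼ = -2)
(4*(-9))*B(T(2)) = (4*(-9))*(-2) = -36*(-2) = 72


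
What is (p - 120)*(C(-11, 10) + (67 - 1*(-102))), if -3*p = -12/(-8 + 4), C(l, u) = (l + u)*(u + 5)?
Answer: -18634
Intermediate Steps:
C(l, u) = (5 + u)*(l + u) (C(l, u) = (l + u)*(5 + u) = (5 + u)*(l + u))
p = -1 (p = -(-12)/(3*(-8 + 4)) = -(-12)/(3*(-4)) = -(-1)*(-12)/12 = -⅓*3 = -1)
(p - 120)*(C(-11, 10) + (67 - 1*(-102))) = (-1 - 120)*((10² + 5*(-11) + 5*10 - 11*10) + (67 - 1*(-102))) = -121*((100 - 55 + 50 - 110) + (67 + 102)) = -121*(-15 + 169) = -121*154 = -18634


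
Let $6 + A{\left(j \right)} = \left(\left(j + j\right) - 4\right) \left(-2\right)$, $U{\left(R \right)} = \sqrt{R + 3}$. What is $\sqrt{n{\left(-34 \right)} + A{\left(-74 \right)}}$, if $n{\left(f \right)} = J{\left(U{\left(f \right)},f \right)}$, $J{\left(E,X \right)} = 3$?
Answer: $\sqrt{301} \approx 17.349$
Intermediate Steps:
$U{\left(R \right)} = \sqrt{3 + R}$
$A{\left(j \right)} = 2 - 4 j$ ($A{\left(j \right)} = -6 + \left(\left(j + j\right) - 4\right) \left(-2\right) = -6 + \left(2 j - 4\right) \left(-2\right) = -6 + \left(-4 + 2 j\right) \left(-2\right) = -6 - \left(-8 + 4 j\right) = 2 - 4 j$)
$n{\left(f \right)} = 3$
$\sqrt{n{\left(-34 \right)} + A{\left(-74 \right)}} = \sqrt{3 + \left(2 - -296\right)} = \sqrt{3 + \left(2 + 296\right)} = \sqrt{3 + 298} = \sqrt{301}$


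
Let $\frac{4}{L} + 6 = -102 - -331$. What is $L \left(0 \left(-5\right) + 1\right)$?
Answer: $\frac{4}{223} \approx 0.017937$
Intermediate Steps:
$L = \frac{4}{223}$ ($L = \frac{4}{-6 - -229} = \frac{4}{-6 + \left(-102 + 331\right)} = \frac{4}{-6 + 229} = \frac{4}{223} \approx 0.017937$)
$L \left(0 \left(-5\right) + 1\right) = \frac{4 \left(0 \left(-5\right) + 1\right)}{223} = \frac{4 \left(0 + 1\right)}{223} = \frac{4}{223} \cdot 1 = \frac{4}{223}$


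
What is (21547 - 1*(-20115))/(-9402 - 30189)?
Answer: -41662/39591 ≈ -1.0523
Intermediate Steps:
(21547 - 1*(-20115))/(-9402 - 30189) = (21547 + 20115)/(-39591) = 41662*(-1/39591) = -41662/39591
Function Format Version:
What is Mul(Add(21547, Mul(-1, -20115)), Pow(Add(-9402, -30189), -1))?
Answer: Rational(-41662, 39591) ≈ -1.0523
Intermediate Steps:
Mul(Add(21547, Mul(-1, -20115)), Pow(Add(-9402, -30189), -1)) = Mul(Add(21547, 20115), Pow(-39591, -1)) = Mul(41662, Rational(-1, 39591)) = Rational(-41662, 39591)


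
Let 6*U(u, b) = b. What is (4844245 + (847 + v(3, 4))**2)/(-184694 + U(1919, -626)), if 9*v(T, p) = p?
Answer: -450554974/14968665 ≈ -30.100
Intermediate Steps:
U(u, b) = b/6
v(T, p) = p/9
(4844245 + (847 + v(3, 4))**2)/(-184694 + U(1919, -626)) = (4844245 + (847 + (1/9)*4)**2)/(-184694 + (1/6)*(-626)) = (4844245 + (847 + 4/9)**2)/(-184694 - 313/3) = (4844245 + (7627/9)**2)/(-554395/3) = (4844245 + 58171129/81)*(-3/554395) = (450554974/81)*(-3/554395) = -450554974/14968665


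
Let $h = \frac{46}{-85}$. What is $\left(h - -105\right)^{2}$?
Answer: $\frac{78836641}{7225} \approx 10912.0$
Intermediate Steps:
$h = - \frac{46}{85}$ ($h = 46 \left(- \frac{1}{85}\right) = - \frac{46}{85} \approx -0.54118$)
$\left(h - -105\right)^{2} = \left(- \frac{46}{85} - -105\right)^{2} = \left(- \frac{46}{85} + 105\right)^{2} = \left(\frac{8879}{85}\right)^{2} = \frac{78836641}{7225}$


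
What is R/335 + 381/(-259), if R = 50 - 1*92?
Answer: -138513/86765 ≈ -1.5964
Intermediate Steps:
R = -42 (R = 50 - 92 = -42)
R/335 + 381/(-259) = -42/335 + 381/(-259) = -42*1/335 + 381*(-1/259) = -42/335 - 381/259 = -138513/86765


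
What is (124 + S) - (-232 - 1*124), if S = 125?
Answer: 605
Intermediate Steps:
(124 + S) - (-232 - 1*124) = (124 + 125) - (-232 - 1*124) = 249 - (-232 - 124) = 249 - 1*(-356) = 249 + 356 = 605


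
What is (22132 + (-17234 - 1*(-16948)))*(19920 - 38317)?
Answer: -401900862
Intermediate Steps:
(22132 + (-17234 - 1*(-16948)))*(19920 - 38317) = (22132 + (-17234 + 16948))*(-18397) = (22132 - 286)*(-18397) = 21846*(-18397) = -401900862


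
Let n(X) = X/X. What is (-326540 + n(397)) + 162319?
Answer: -164220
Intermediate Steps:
n(X) = 1
(-326540 + n(397)) + 162319 = (-326540 + 1) + 162319 = -326539 + 162319 = -164220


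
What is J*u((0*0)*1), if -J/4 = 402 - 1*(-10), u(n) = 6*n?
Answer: 0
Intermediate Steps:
J = -1648 (J = -4*(402 - 1*(-10)) = -4*(402 + 10) = -4*412 = -1648)
J*u((0*0)*1) = -9888*(0*0)*1 = -9888*0*1 = -9888*0 = -1648*0 = 0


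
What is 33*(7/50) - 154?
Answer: -7469/50 ≈ -149.38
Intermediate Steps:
33*(7/50) - 154 = 231/50 - 154 = -7469/50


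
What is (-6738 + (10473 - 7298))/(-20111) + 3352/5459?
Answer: 12408927/15683707 ≈ 0.79120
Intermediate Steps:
(-6738 + (10473 - 7298))/(-20111) + 3352/5459 = (-6738 + 3175)*(-1/20111) + 3352*(1/5459) = -3563*(-1/20111) + 3352/5459 = 509/2873 + 3352/5459 = 12408927/15683707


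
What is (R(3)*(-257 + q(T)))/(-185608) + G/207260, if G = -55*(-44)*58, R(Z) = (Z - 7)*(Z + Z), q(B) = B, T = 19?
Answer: 155425436/240431963 ≈ 0.64644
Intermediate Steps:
R(Z) = 2*Z*(-7 + Z) (R(Z) = (-7 + Z)*(2*Z) = 2*Z*(-7 + Z))
G = 140360 (G = 2420*58 = 140360)
(R(3)*(-257 + q(T)))/(-185608) + G/207260 = ((2*3*(-7 + 3))*(-257 + 19))/(-185608) + 140360/207260 = ((2*3*(-4))*(-238))*(-1/185608) + 140360*(1/207260) = -24*(-238)*(-1/185608) + 7018/10363 = 5712*(-1/185608) + 7018/10363 = -714/23201 + 7018/10363 = 155425436/240431963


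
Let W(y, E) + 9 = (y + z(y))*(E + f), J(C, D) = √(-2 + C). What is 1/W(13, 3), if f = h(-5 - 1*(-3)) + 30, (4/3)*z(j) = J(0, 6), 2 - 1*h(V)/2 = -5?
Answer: 4816/2919113 - 282*I*√2/2919113 ≈ 0.0016498 - 0.00013662*I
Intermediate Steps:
h(V) = 14 (h(V) = 4 - 2*(-5) = 4 + 10 = 14)
z(j) = 3*I*√2/4 (z(j) = 3*√(-2 + 0)/4 = 3*√(-2)/4 = 3*(I*√2)/4 = 3*I*√2/4)
f = 44 (f = 14 + 30 = 44)
W(y, E) = -9 + (44 + E)*(y + 3*I*√2/4) (W(y, E) = -9 + (y + 3*I*√2/4)*(E + 44) = -9 + (y + 3*I*√2/4)*(44 + E) = -9 + (44 + E)*(y + 3*I*√2/4))
1/W(13, 3) = 1/(-9 + 44*13 + 3*13 + 33*I*√2 + (¾)*I*3*√2) = 1/(-9 + 572 + 39 + 33*I*√2 + 9*I*√2/4) = 1/(602 + 141*I*√2/4)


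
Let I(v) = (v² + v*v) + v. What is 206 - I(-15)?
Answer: -229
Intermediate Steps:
I(v) = v + 2*v² (I(v) = (v² + v²) + v = 2*v² + v = v + 2*v²)
206 - I(-15) = 206 - (-15)*(1 + 2*(-15)) = 206 - (-15)*(1 - 30) = 206 - (-15)*(-29) = 206 - 1*435 = 206 - 435 = -229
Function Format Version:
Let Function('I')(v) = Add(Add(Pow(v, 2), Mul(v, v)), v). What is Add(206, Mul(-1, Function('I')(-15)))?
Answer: -229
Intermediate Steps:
Function('I')(v) = Add(v, Mul(2, Pow(v, 2))) (Function('I')(v) = Add(Add(Pow(v, 2), Pow(v, 2)), v) = Add(Mul(2, Pow(v, 2)), v) = Add(v, Mul(2, Pow(v, 2))))
Add(206, Mul(-1, Function('I')(-15))) = Add(206, Mul(-1, Mul(-15, Add(1, Mul(2, -15))))) = Add(206, Mul(-1, Mul(-15, Add(1, -30)))) = Add(206, Mul(-1, Mul(-15, -29))) = Add(206, Mul(-1, 435)) = Add(206, -435) = -229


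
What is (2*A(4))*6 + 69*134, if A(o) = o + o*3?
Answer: 9438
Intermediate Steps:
A(o) = 4*o (A(o) = o + 3*o = 4*o)
(2*A(4))*6 + 69*134 = (2*(4*4))*6 + 69*134 = (2*16)*6 + 9246 = 32*6 + 9246 = 192 + 9246 = 9438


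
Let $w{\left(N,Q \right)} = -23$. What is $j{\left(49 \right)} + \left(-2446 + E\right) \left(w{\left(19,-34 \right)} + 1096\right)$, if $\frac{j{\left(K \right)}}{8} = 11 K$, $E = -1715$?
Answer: $-4460441$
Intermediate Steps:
$j{\left(K \right)} = 88 K$ ($j{\left(K \right)} = 8 \cdot 11 K = 88 K$)
$j{\left(49 \right)} + \left(-2446 + E\right) \left(w{\left(19,-34 \right)} + 1096\right) = 88 \cdot 49 + \left(-2446 - 1715\right) \left(-23 + 1096\right) = 4312 - 4464753 = -4460441$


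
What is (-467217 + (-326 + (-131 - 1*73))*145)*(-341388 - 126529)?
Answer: 254578198439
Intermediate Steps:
(-467217 + (-326 + (-131 - 1*73))*145)*(-341388 - 126529) = (-467217 + (-326 + (-131 - 73))*145)*(-467917) = (-467217 + (-326 - 204)*145)*(-467917) = (-467217 - 530*145)*(-467917) = (-467217 - 76850)*(-467917) = -544067*(-467917) = 254578198439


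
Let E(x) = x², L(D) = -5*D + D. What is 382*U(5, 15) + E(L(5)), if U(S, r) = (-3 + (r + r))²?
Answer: 278878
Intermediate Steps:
U(S, r) = (-3 + 2*r)²
L(D) = -4*D
382*U(5, 15) + E(L(5)) = 382*(-3 + 2*15)² + (-4*5)² = 382*(-3 + 30)² + (-20)² = 382*27² + 400 = 382*729 + 400 = 278478 + 400 = 278878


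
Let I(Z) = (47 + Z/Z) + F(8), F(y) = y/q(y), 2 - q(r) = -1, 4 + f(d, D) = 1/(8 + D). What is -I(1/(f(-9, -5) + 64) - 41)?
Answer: -152/3 ≈ -50.667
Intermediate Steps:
f(d, D) = -4 + 1/(8 + D)
q(r) = 3 (q(r) = 2 - 1*(-1) = 2 + 1 = 3)
F(y) = y/3
I(Z) = 152/3 (I(Z) = (47 + Z/Z) + (⅓)*8 = (47 + 1) + 8/3 = 48 + 8/3 = 152/3)
-I(1/(f(-9, -5) + 64) - 41) = -1*152/3 = -152/3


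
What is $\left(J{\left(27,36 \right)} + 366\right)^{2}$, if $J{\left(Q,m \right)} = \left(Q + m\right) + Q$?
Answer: $207936$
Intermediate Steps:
$J{\left(Q,m \right)} = m + 2 Q$
$\left(J{\left(27,36 \right)} + 366\right)^{2} = \left(\left(36 + 2 \cdot 27\right) + 366\right)^{2} = \left(\left(36 + 54\right) + 366\right)^{2} = \left(90 + 366\right)^{2} = 456^{2} = 207936$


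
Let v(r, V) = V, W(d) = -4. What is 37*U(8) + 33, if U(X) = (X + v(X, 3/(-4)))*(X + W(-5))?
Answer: 1106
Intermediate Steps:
U(X) = (-4 + X)*(-¾ + X) (U(X) = (X + 3/(-4))*(X - 4) = (X + 3*(-¼))*(-4 + X) = (X - ¾)*(-4 + X) = (-¾ + X)*(-4 + X) = (-4 + X)*(-¾ + X))
37*U(8) + 33 = 37*(3 + 8² - 19/4*8) + 33 = 37*(3 + 64 - 38) + 33 = 37*29 + 33 = 1073 + 33 = 1106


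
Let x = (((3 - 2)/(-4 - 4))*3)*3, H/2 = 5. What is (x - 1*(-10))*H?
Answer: 355/4 ≈ 88.750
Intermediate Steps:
H = 10 (H = 2*5 = 10)
x = -9/8 (x = ((1/(-8))*3)*3 = ((1*(-⅛))*3)*3 = -⅛*3*3 = -3/8*3 = -9/8 ≈ -1.1250)
(x - 1*(-10))*H = (-9/8 - 1*(-10))*10 = (-9/8 + 10)*10 = (71/8)*10 = 355/4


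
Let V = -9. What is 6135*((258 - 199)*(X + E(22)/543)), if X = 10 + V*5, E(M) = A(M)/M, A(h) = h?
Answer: -2292927620/181 ≈ -1.2668e+7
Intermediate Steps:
E(M) = 1 (E(M) = M/M = 1)
X = -35 (X = 10 - 9*5 = 10 - 45 = -35)
6135*((258 - 199)*(X + E(22)/543)) = 6135*((258 - 199)*(-35 + 1/543)) = 6135*(59*(-35 + 1*(1/543))) = 6135*(59*(-35 + 1/543)) = 6135*(59*(-19004/543)) = 6135*(-1121236/543) = -2292927620/181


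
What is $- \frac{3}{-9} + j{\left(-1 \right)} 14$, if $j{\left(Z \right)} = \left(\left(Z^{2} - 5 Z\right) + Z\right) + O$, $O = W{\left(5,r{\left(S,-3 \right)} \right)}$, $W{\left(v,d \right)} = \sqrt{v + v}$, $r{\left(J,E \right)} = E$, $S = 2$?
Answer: $\frac{211}{3} + 14 \sqrt{10} \approx 114.61$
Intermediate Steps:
$W{\left(v,d \right)} = \sqrt{2} \sqrt{v}$ ($W{\left(v,d \right)} = \sqrt{2 v} = \sqrt{2} \sqrt{v}$)
$O = \sqrt{10}$ ($O = \sqrt{2} \sqrt{5} = \sqrt{10} \approx 3.1623$)
$j{\left(Z \right)} = \sqrt{10} + Z^{2} - 4 Z$ ($j{\left(Z \right)} = \left(\left(Z^{2} - 5 Z\right) + Z\right) + \sqrt{10} = \left(Z^{2} - 4 Z\right) + \sqrt{10} = \sqrt{10} + Z^{2} - 4 Z$)
$- \frac{3}{-9} + j{\left(-1 \right)} 14 = - \frac{3}{-9} + \left(\sqrt{10} + \left(-1\right)^{2} - -4\right) 14 = \left(-3\right) \left(- \frac{1}{9}\right) + \left(\sqrt{10} + 1 + 4\right) 14 = \frac{1}{3} + \left(5 + \sqrt{10}\right) 14 = \frac{1}{3} + \left(70 + 14 \sqrt{10}\right) = \frac{211}{3} + 14 \sqrt{10}$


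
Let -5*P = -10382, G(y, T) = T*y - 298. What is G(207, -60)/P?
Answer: -31795/5191 ≈ -6.1250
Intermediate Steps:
G(y, T) = -298 + T*y
P = 10382/5 (P = -⅕*(-10382) = 10382/5 ≈ 2076.4)
G(207, -60)/P = (-298 - 60*207)/(10382/5) = (-298 - 12420)*(5/10382) = -12718*5/10382 = -31795/5191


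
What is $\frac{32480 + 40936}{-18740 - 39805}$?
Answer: $- \frac{24472}{19515} \approx -1.254$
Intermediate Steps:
$\frac{32480 + 40936}{-18740 - 39805} = \frac{73416}{-58545} = 73416 \left(- \frac{1}{58545}\right) = - \frac{24472}{19515}$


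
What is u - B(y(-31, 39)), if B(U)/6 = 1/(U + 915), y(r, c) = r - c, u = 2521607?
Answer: 2130757909/845 ≈ 2.5216e+6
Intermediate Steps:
B(U) = 6/(915 + U) (B(U) = 6/(U + 915) = 6/(915 + U))
u - B(y(-31, 39)) = 2521607 - 6/(915 + (-31 - 1*39)) = 2521607 - 6/(915 + (-31 - 39)) = 2521607 - 6/(915 - 70) = 2521607 - 6/845 = 2130757909/845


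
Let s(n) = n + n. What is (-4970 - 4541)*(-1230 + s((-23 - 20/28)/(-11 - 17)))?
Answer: 572438557/49 ≈ 1.1682e+7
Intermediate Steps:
s(n) = 2*n
(-4970 - 4541)*(-1230 + s((-23 - 20/28)/(-11 - 17))) = (-4970 - 4541)*(-1230 + 2*((-23 - 20/28)/(-11 - 17))) = -9511*(-1230 + 2*((-23 - 20*1/28)/(-28))) = -9511*(-1230 + 2*((-23 - 5/7)*(-1/28))) = -9511*(-1230 + 2*(-166/7*(-1/28))) = -9511*(-1230 + 2*(83/98)) = -9511*(-1230 + 83/49) = -9511*(-60187/49) = 572438557/49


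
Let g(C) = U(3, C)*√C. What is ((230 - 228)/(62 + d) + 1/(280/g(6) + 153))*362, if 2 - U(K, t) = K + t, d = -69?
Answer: -49102042/485989 + 7240*√6/69427 ≈ -100.78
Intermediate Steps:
U(K, t) = 2 - K - t (U(K, t) = 2 - (K + t) = 2 + (-K - t) = 2 - K - t)
g(C) = √C*(-1 - C) (g(C) = (2 - 1*3 - C)*√C = (2 - 3 - C)*√C = (-1 - C)*√C = √C*(-1 - C))
((230 - 228)/(62 + d) + 1/(280/g(6) + 153))*362 = ((230 - 228)/(62 - 69) + 1/(280/((√6*(-1 - 1*6))) + 153))*362 = (2/(-7) + 1/(280/((√6*(-1 - 6))) + 153))*362 = (2*(-⅐) + 1/(280/((√6*(-7))) + 153))*362 = (-2/7 + 1/(280/((-7*√6)) + 153))*362 = (-2/7 + 1/(280*(-√6/42) + 153))*362 = (-2/7 + 1/(-20*√6/3 + 153))*362 = (-2/7 + 1/(153 - 20*√6/3))*362 = -724/7 + 362/(153 - 20*√6/3)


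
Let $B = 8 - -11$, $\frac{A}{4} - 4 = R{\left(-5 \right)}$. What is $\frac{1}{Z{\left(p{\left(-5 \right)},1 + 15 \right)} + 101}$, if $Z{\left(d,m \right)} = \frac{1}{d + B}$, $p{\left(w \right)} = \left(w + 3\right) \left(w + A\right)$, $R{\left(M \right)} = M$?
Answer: $\frac{37}{3738} \approx 0.0098983$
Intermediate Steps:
$A = -4$ ($A = 16 + 4 \left(-5\right) = 16 - 20 = -4$)
$B = 19$ ($B = 8 + 11 = 19$)
$p{\left(w \right)} = \left(-4 + w\right) \left(3 + w\right)$ ($p{\left(w \right)} = \left(w + 3\right) \left(w - 4\right) = \left(3 + w\right) \left(-4 + w\right) = \left(-4 + w\right) \left(3 + w\right)$)
$Z{\left(d,m \right)} = \frac{1}{19 + d}$ ($Z{\left(d,m \right)} = \frac{1}{d + 19} = \frac{1}{19 + d}$)
$\frac{1}{Z{\left(p{\left(-5 \right)},1 + 15 \right)} + 101} = \frac{1}{\frac{1}{19 - \left(7 - 25\right)} + 101} = \frac{1}{\frac{1}{19 + \left(-12 + 25 + 5\right)} + 101} = \frac{1}{\frac{1}{19 + 18} + 101} = \frac{1}{\frac{1}{37} + 101} = \frac{1}{\frac{3738}{37}} = \frac{37}{3738}$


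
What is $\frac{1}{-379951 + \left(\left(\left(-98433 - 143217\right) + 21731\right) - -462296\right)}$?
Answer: $- \frac{1}{137574} \approx -7.2688 \cdot 10^{-6}$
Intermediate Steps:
$\frac{1}{-379951 + \left(\left(\left(-98433 - 143217\right) + 21731\right) - -462296\right)} = \frac{1}{-379951 + \left(\left(-241650 + 21731\right) + 462296\right)} = \frac{1}{-379951 + \left(-219919 + 462296\right)} = \frac{1}{-379951 + 242377} = \frac{1}{-137574} = - \frac{1}{137574}$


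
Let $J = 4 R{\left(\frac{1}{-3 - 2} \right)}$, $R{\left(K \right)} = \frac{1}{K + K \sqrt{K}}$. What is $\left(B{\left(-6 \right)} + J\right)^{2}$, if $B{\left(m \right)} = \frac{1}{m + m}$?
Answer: $\frac{- 145202 i + 241 \sqrt{5}}{144 \left(\sqrt{5} - 2 i\right)} \approx 225.01 - 249.69 i$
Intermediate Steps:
$R{\left(K \right)} = \frac{1}{K + K^{\frac{3}{2}}}$
$B{\left(m \right)} = \frac{1}{2 m}$
$J = \frac{4}{- \frac{1}{5} - \frac{i \sqrt{5}}{25}}$ ($J = \frac{4}{\frac{1}{-3 - 2} + \left(\frac{1}{-3 - 2}\right)^{\frac{3}{2}}} = \frac{4}{\frac{1}{-5} + \left(\frac{1}{-5}\right)^{\frac{3}{2}}} = \frac{4}{- \frac{1}{5} + \left(- \frac{1}{5}\right)^{\frac{3}{2}}} = \frac{4}{- \frac{1}{5} - \frac{i \sqrt{5}}{25}} \approx -16.667 + 7.4536 i$)
$\left(B{\left(-6 \right)} + J\right)^{2} = \left(\frac{1}{2 \left(-6\right)} - \left(\frac{50}{3} - \frac{10 i \sqrt{5}}{3}\right)\right)^{2} = \left(\frac{1}{2} \left(- \frac{1}{6}\right) - \left(\frac{50}{3} - \frac{10 i \sqrt{5}}{3}\right)\right)^{2} = \left(- \frac{1}{12} - \left(\frac{50}{3} - \frac{10 i \sqrt{5}}{3}\right)\right)^{2} = \left(- \frac{67}{4} + \frac{10 i \sqrt{5}}{3}\right)^{2}$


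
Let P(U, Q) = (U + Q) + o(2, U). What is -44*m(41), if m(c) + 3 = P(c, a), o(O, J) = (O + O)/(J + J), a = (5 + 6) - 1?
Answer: -86680/41 ≈ -2114.1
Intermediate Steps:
a = 10 (a = 11 - 1 = 10)
o(O, J) = O/J (o(O, J) = (2*O)/((2*J)) = (2*O)*(1/(2*J)) = O/J)
P(U, Q) = Q + U + 2/U (P(U, Q) = (U + Q) + 2/U = (Q + U) + 2/U = Q + U + 2/U)
m(c) = 7 + c + 2/c (m(c) = -3 + (10 + c + 2/c) = 7 + c + 2/c)
-44*m(41) = -44*(7 + 41 + 2/41) = -44*1970/41 = -86680/41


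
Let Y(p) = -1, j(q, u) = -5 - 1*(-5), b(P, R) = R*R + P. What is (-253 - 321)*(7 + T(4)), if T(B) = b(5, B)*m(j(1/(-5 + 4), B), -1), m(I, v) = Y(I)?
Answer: 8036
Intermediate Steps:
b(P, R) = P + R² (b(P, R) = R² + P = P + R²)
j(q, u) = 0 (j(q, u) = -5 + 5 = 0)
m(I, v) = -1
T(B) = -5 - B² (T(B) = (5 + B²)*(-1) = -5 - B²)
(-253 - 321)*(7 + T(4)) = (-253 - 321)*(7 + (-5 - 1*4²)) = -574*(7 + (-5 - 1*16)) = -574*(7 + (-5 - 16)) = -574*(7 - 21) = -574*(-14) = 8036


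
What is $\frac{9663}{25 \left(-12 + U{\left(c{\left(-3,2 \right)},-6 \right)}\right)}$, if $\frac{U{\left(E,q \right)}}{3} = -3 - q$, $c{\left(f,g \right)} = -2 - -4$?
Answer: $- \frac{3221}{25} \approx -128.84$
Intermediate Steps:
$c{\left(f,g \right)} = 2$ ($c{\left(f,g \right)} = -2 + 4 = 2$)
$U{\left(E,q \right)} = -9 - 3 q$ ($U{\left(E,q \right)} = 3 \left(-3 - q\right) = -9 - 3 q$)
$\frac{9663}{25 \left(-12 + U{\left(c{\left(-3,2 \right)},-6 \right)}\right)} = \frac{9663}{25 \left(-12 - -9\right)} = \frac{9663}{25 \left(-12 + \left(-9 + 18\right)\right)} = \frac{9663}{25 \left(-12 + 9\right)} = \frac{9663}{25 \left(-3\right)} = \frac{9663}{-75} = 9663 \left(- \frac{1}{75}\right) = - \frac{3221}{25}$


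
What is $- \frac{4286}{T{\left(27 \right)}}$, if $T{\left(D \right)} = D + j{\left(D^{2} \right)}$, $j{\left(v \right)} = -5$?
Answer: $- \frac{2143}{11} \approx -194.82$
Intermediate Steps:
$T{\left(D \right)} = -5 + D$ ($T{\left(D \right)} = D - 5 = -5 + D$)
$- \frac{4286}{T{\left(27 \right)}} = - \frac{4286}{-5 + 27} = - \frac{4286}{22} = \left(-4286\right) \frac{1}{22} = - \frac{2143}{11}$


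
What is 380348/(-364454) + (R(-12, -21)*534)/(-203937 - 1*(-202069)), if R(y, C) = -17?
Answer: 649505837/170200018 ≈ 3.8161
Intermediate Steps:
380348/(-364454) + (R(-12, -21)*534)/(-203937 - 1*(-202069)) = 380348/(-364454) + (-17*534)/(-203937 - 1*(-202069)) = 380348*(-1/364454) - 9078/(-203937 + 202069) = -190174/182227 - 9078/(-1868) = -190174/182227 - 9078*(-1/1868) = -190174/182227 + 4539/934 = 649505837/170200018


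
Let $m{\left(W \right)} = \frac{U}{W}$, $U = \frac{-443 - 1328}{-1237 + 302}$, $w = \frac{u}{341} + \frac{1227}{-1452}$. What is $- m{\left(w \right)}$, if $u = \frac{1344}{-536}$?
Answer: $\frac{161848148}{72835225} \approx 2.2221$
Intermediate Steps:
$u = - \frac{168}{67}$ ($u = 1344 \left(- \frac{1}{536}\right) = - \frac{168}{67} \approx -2.5075$)
$w = - \frac{856885}{1005268}$ ($w = - \frac{168}{67 \cdot 341} + \frac{1227}{-1452} = \left(- \frac{168}{67}\right) \frac{1}{341} + 1227 \left(- \frac{1}{1452}\right) = - \frac{168}{22847} - \frac{409}{484} = - \frac{856885}{1005268} \approx -0.85239$)
$U = \frac{161}{85}$ ($U = - \frac{1771}{-935} = \left(-1771\right) \left(- \frac{1}{935}\right) = \frac{161}{85} \approx 1.8941$)
$m{\left(W \right)} = \frac{161}{85 W}$
$- m{\left(w \right)} = - \frac{161}{85 \left(- \frac{856885}{1005268}\right)} = - \frac{161 \left(-1005268\right)}{85 \cdot 856885} = \left(-1\right) \left(- \frac{161848148}{72835225}\right) = \frac{161848148}{72835225}$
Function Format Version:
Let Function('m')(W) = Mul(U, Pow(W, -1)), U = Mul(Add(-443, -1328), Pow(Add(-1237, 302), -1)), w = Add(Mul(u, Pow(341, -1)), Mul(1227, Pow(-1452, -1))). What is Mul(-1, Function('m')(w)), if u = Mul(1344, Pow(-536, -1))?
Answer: Rational(161848148, 72835225) ≈ 2.2221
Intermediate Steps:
u = Rational(-168, 67) (u = Mul(1344, Rational(-1, 536)) = Rational(-168, 67) ≈ -2.5075)
w = Rational(-856885, 1005268) (w = Add(Mul(Rational(-168, 67), Pow(341, -1)), Mul(1227, Pow(-1452, -1))) = Add(Mul(Rational(-168, 67), Rational(1, 341)), Mul(1227, Rational(-1, 1452))) = Add(Rational(-168, 22847), Rational(-409, 484)) = Rational(-856885, 1005268) ≈ -0.85239)
U = Rational(161, 85) (U = Mul(-1771, Pow(-935, -1)) = Mul(-1771, Rational(-1, 935)) = Rational(161, 85) ≈ 1.8941)
Function('m')(W) = Mul(Rational(161, 85), Pow(W, -1))
Mul(-1, Function('m')(w)) = Mul(-1, Mul(Rational(161, 85), Pow(Rational(-856885, 1005268), -1))) = Mul(-1, Mul(Rational(161, 85), Rational(-1005268, 856885))) = Mul(-1, Rational(-161848148, 72835225)) = Rational(161848148, 72835225)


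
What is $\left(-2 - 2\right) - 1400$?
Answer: $-1404$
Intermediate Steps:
$\left(-2 - 2\right) - 1400 = -4 - 1400 = -1404$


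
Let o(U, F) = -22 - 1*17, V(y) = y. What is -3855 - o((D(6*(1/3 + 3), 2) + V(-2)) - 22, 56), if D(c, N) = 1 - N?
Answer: -3816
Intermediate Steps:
o(U, F) = -39 (o(U, F) = -22 - 17 = -39)
-3855 - o((D(6*(1/3 + 3), 2) + V(-2)) - 22, 56) = -3855 - 1*(-39) = -3855 + 39 = -3816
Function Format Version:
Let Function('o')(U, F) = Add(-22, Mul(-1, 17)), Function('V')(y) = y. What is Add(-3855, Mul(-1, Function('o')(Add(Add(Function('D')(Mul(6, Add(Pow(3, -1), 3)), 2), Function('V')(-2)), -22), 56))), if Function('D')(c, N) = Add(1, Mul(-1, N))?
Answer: -3816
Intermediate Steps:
Function('o')(U, F) = -39 (Function('o')(U, F) = Add(-22, -17) = -39)
Add(-3855, Mul(-1, Function('o')(Add(Add(Function('D')(Mul(6, Add(Pow(3, -1), 3)), 2), Function('V')(-2)), -22), 56))) = Add(-3855, Mul(-1, -39)) = Add(-3855, 39) = -3816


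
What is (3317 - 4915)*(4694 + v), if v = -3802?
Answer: -1425416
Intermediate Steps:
(3317 - 4915)*(4694 + v) = (3317 - 4915)*(4694 - 3802) = -1598*892 = -1425416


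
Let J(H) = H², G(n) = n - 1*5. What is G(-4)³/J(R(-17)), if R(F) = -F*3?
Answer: -81/289 ≈ -0.28028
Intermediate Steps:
R(F) = -3*F
G(n) = -5 + n (G(n) = n - 5 = -5 + n)
G(-4)³/J(R(-17)) = (-5 - 4)³/((-3*(-17))²) = (-9)³/(51²) = -729/2601 = -729*1/2601 = -81/289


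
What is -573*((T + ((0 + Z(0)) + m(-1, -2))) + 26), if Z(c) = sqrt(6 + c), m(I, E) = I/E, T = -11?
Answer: -17763/2 - 573*sqrt(6) ≈ -10285.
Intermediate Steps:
-573*((T + ((0 + Z(0)) + m(-1, -2))) + 26) = -573*((-11 + ((0 + sqrt(6 + 0)) - 1/(-2))) + 26) = -573*((-11 + ((0 + sqrt(6)) - 1*(-1/2))) + 26) = -573*((-11 + (sqrt(6) + 1/2)) + 26) = -573*((-11 + (1/2 + sqrt(6))) + 26) = -573*((-21/2 + sqrt(6)) + 26) = -573*(31/2 + sqrt(6)) = -17763/2 - 573*sqrt(6)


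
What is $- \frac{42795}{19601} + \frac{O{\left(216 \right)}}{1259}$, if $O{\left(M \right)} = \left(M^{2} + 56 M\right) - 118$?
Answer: $\frac{1095406129}{24677659} \approx 44.389$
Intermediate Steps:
$O{\left(M \right)} = -118 + M^{2} + 56 M$
$- \frac{42795}{19601} + \frac{O{\left(216 \right)}}{1259} = - \frac{42795}{19601} + \frac{-118 + 216^{2} + 56 \cdot 216}{1259} = \left(-42795\right) \frac{1}{19601} + \left(-118 + 46656 + 12096\right) \frac{1}{1259} = - \frac{42795}{19601} + 58634 \cdot \frac{1}{1259} = - \frac{42795}{19601} + \frac{58634}{1259} = \frac{1095406129}{24677659}$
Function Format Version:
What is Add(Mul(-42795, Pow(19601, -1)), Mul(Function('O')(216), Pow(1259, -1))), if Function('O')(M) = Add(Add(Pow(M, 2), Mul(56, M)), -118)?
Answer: Rational(1095406129, 24677659) ≈ 44.389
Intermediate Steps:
Function('O')(M) = Add(-118, Pow(M, 2), Mul(56, M))
Add(Mul(-42795, Pow(19601, -1)), Mul(Function('O')(216), Pow(1259, -1))) = Add(Mul(-42795, Pow(19601, -1)), Mul(Add(-118, Pow(216, 2), Mul(56, 216)), Pow(1259, -1))) = Add(Mul(-42795, Rational(1, 19601)), Mul(Add(-118, 46656, 12096), Rational(1, 1259))) = Add(Rational(-42795, 19601), Mul(58634, Rational(1, 1259))) = Add(Rational(-42795, 19601), Rational(58634, 1259)) = Rational(1095406129, 24677659)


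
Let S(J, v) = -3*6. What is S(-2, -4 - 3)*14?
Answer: -252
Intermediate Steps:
S(J, v) = -18
S(-2, -4 - 3)*14 = -18*14 = -252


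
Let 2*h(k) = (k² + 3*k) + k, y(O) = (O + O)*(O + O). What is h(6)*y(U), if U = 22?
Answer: 58080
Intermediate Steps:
y(O) = 4*O² (y(O) = (2*O)*(2*O) = 4*O²)
h(k) = k²/2 + 2*k (h(k) = ((k² + 3*k) + k)/2 = (k² + 4*k)/2 = k²/2 + 2*k)
h(6)*y(U) = ((½)*6*(4 + 6))*(4*22²) = ((½)*6*10)*(4*484) = 30*1936 = 58080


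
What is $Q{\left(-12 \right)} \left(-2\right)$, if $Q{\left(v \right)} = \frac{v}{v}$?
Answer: $-2$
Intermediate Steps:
$Q{\left(v \right)} = 1$
$Q{\left(-12 \right)} \left(-2\right) = 1 \left(-2\right) = -2$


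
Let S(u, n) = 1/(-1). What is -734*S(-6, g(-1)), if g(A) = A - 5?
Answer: 734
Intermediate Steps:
g(A) = -5 + A
S(u, n) = -1
-734*S(-6, g(-1)) = -734*(-1) = 734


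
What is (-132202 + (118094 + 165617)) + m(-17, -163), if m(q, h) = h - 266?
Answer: 151080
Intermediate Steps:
m(q, h) = -266 + h
(-132202 + (118094 + 165617)) + m(-17, -163) = (-132202 + (118094 + 165617)) + (-266 - 163) = (-132202 + 283711) - 429 = 151509 - 429 = 151080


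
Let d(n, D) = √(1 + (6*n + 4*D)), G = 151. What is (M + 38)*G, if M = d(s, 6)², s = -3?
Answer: 6795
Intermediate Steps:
d(n, D) = √(1 + 4*D + 6*n) (d(n, D) = √(1 + (4*D + 6*n)) = √(1 + 4*D + 6*n))
M = 7 (M = (√(1 + 4*6 + 6*(-3)))² = (√(1 + 24 - 18))² = (√7)² = 7)
(M + 38)*G = (7 + 38)*151 = 45*151 = 6795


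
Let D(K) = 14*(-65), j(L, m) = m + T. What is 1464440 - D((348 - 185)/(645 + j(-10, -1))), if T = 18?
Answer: 1465350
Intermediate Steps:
j(L, m) = 18 + m (j(L, m) = m + 18 = 18 + m)
D(K) = -910
1464440 - D((348 - 185)/(645 + j(-10, -1))) = 1464440 - 1*(-910) = 1464440 + 910 = 1465350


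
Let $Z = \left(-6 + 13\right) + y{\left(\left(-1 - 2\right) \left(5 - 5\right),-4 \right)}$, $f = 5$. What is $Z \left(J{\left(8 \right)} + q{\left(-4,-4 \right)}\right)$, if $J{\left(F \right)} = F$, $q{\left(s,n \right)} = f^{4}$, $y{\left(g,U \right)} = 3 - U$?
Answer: $8862$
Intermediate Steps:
$q{\left(s,n \right)} = 625$ ($q{\left(s,n \right)} = 5^{4} = 625$)
$Z = 14$ ($Z = \left(-6 + 13\right) + \left(3 - -4\right) = 7 + \left(3 + 4\right) = 7 + 7 = 14$)
$Z \left(J{\left(8 \right)} + q{\left(-4,-4 \right)}\right) = 14 \left(8 + 625\right) = 14 \cdot 633 = 8862$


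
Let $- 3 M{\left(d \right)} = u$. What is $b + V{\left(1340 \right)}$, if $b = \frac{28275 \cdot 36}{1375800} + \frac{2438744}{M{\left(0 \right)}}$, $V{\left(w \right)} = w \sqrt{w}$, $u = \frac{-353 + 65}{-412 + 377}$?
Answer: $- \frac{24465154607}{27516} + 2680 \sqrt{335} \approx -8.4007 \cdot 10^{5}$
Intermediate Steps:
$u = \frac{288}{35}$ ($u = - \frac{288}{-35} = \left(-288\right) \left(- \frac{1}{35}\right) = \frac{288}{35} \approx 8.2286$)
$M{\left(d \right)} = - \frac{96}{35}$ ($M{\left(d \right)} = \left(- \frac{1}{3}\right) \frac{288}{35} = - \frac{96}{35}$)
$V{\left(w \right)} = w^{\frac{3}{2}}$
$b = - \frac{24465154607}{27516}$ ($b = \frac{28275 \cdot 36}{1375800} + \frac{2438744}{- \frac{96}{35}} = 1017900 \cdot \frac{1}{1375800} + 2438744 \left(- \frac{35}{96}\right) = \frac{3393}{4586} - \frac{10669505}{12} = - \frac{24465154607}{27516} \approx -8.8913 \cdot 10^{5}$)
$b + V{\left(1340 \right)} = - \frac{24465154607}{27516} + 1340^{\frac{3}{2}} = - \frac{24465154607}{27516} + 2680 \sqrt{335}$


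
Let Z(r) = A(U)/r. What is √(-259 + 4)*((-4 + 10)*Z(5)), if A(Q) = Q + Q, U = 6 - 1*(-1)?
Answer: 84*I*√255/5 ≈ 268.27*I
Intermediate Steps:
U = 7 (U = 6 + 1 = 7)
A(Q) = 2*Q
Z(r) = 14/r (Z(r) = (2*7)/r = 14/r)
√(-259 + 4)*((-4 + 10)*Z(5)) = √(-259 + 4)*((-4 + 10)*(14/5)) = √(-255)*(6*(14*(⅕))) = (I*√255)*(6*(14/5)) = (I*√255)*(84/5) = 84*I*√255/5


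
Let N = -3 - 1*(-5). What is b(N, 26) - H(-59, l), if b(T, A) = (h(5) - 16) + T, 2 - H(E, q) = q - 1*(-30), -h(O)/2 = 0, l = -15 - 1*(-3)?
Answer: 2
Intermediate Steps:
l = -12 (l = -15 + 3 = -12)
h(O) = 0 (h(O) = -2*0 = 0)
H(E, q) = -28 - q (H(E, q) = 2 - (q - 1*(-30)) = 2 - (q + 30) = 2 - (30 + q) = 2 + (-30 - q) = -28 - q)
N = 2 (N = -3 + 5 = 2)
b(T, A) = -16 + T (b(T, A) = (0 - 16) + T = -16 + T)
b(N, 26) - H(-59, l) = (-16 + 2) - (-28 - 1*(-12)) = -14 - (-28 + 12) = -14 - 1*(-16) = -14 + 16 = 2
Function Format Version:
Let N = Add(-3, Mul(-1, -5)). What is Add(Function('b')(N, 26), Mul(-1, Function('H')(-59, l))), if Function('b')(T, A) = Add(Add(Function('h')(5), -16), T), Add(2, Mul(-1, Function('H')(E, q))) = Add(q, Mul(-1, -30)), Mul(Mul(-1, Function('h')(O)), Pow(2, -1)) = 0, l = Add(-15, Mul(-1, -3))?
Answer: 2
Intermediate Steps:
l = -12 (l = Add(-15, 3) = -12)
Function('h')(O) = 0 (Function('h')(O) = Mul(-2, 0) = 0)
Function('H')(E, q) = Add(-28, Mul(-1, q)) (Function('H')(E, q) = Add(2, Mul(-1, Add(q, Mul(-1, -30)))) = Add(2, Mul(-1, Add(q, 30))) = Add(2, Mul(-1, Add(30, q))) = Add(2, Add(-30, Mul(-1, q))) = Add(-28, Mul(-1, q)))
N = 2 (N = Add(-3, 5) = 2)
Function('b')(T, A) = Add(-16, T) (Function('b')(T, A) = Add(Add(0, -16), T) = Add(-16, T))
Add(Function('b')(N, 26), Mul(-1, Function('H')(-59, l))) = Add(Add(-16, 2), Mul(-1, Add(-28, Mul(-1, -12)))) = Add(-14, Mul(-1, Add(-28, 12))) = Add(-14, Mul(-1, -16)) = Add(-14, 16) = 2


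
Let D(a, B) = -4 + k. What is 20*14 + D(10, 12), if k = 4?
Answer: 280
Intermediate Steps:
D(a, B) = 0 (D(a, B) = -4 + 4 = 0)
20*14 + D(10, 12) = 20*14 + 0 = 280 + 0 = 280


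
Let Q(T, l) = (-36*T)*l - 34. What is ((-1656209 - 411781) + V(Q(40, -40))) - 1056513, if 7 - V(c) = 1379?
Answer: -3125875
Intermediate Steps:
Q(T, l) = -34 - 36*T*l (Q(T, l) = -36*T*l - 34 = -34 - 36*T*l)
V(c) = -1372 (V(c) = 7 - 1*1379 = 7 - 1379 = -1372)
((-1656209 - 411781) + V(Q(40, -40))) - 1056513 = ((-1656209 - 411781) - 1372) - 1056513 = (-2067990 - 1372) - 1056513 = -2069362 - 1056513 = -3125875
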